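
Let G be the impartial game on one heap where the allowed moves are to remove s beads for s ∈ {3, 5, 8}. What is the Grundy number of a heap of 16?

1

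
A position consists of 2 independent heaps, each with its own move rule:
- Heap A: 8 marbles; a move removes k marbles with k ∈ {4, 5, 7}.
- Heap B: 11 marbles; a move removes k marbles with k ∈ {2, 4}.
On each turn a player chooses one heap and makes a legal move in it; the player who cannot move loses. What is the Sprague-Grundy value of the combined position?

0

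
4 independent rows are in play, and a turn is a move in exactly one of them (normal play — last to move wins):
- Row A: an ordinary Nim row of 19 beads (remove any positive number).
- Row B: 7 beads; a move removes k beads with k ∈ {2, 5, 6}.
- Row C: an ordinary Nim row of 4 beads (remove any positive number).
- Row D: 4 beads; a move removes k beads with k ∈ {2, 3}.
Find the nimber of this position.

Row A is a plain Nim row of size 19, so its Grundy value is 19.
Grundy values for row B (subtraction set {2, 5, 6}):
k:     0  1  2  3  4  5  6  7
g(k):  0  0  1  1  0  2  1  3
So g(7) = 3.
Row C is a plain Nim row of size 4, so its Grundy value is 4.
Build the Grundy sequence for row D with g(k) = mex{g(k−s) : s ∈ {2, 3}, s ≤ k}:
k:     0  1  2  3  4
g(k):  0  0  1  1  2
So g(4) = 2.
The value of a disjunctive sum is the nim-sum of the parts.
Combined value = 19 ⊕ 3 ⊕ 4 ⊕ 2 = 22.

22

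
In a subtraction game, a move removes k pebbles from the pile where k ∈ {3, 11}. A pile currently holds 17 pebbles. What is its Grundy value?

1

Compute g(0), g(1), … for moves {3, 11}:
k:     0  1  2  3  4  5  6  7  8  9 10 11 12 13 14 15 16 17
g(k):  0  0  0  1  1  1  0  0  0  1  1  1  2  2  0  0  0  1
So g(17) = 1.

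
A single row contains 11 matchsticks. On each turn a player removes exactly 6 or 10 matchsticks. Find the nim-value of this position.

Compute g(0), g(1), … for moves {6, 10}:
k:     0  1  2  3  4  5  6  7  8  9 10 11
g(k):  0  0  0  0  0  0  1  1  1  1  1  1
So g(11) = 1.

1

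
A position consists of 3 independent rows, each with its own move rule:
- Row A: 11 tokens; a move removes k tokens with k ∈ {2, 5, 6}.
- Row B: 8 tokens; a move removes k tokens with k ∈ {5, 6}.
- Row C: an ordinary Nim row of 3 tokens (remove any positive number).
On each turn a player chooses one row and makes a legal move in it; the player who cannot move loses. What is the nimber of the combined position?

2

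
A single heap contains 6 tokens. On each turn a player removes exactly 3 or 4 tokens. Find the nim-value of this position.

Build the Grundy sequence with g(k) = mex{g(k−s) : s ∈ {3, 4}, s ≤ k}:
k:     0  1  2  3  4  5  6
g(k):  0  0  0  1  1  1  2
So g(6) = 2.

2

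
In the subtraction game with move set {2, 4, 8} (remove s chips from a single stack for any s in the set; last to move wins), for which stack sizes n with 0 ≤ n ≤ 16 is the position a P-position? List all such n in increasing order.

Grundy values for subtraction set {2, 4, 8}:
k:     0  1  2  3  4  5  6  7  8  9 10 11 12 13 14 15 16
g(k):  0  0  1  1  2  2  0  0  1  1  2  2  0  0  1  1  2
The P-positions (g = 0) in 0..16 are 0, 1, 6, 7, 12, 13.

0, 1, 6, 7, 12, 13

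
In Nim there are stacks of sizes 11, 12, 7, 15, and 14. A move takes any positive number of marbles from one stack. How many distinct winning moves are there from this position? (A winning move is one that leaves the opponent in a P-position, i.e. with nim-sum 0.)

3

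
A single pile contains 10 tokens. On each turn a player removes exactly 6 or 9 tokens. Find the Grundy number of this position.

Grundy values for subtraction set {6, 9}:
k:     0  1  2  3  4  5  6  7  8  9 10
g(k):  0  0  0  0  0  0  1  1  1  1  1
So g(10) = 1.

1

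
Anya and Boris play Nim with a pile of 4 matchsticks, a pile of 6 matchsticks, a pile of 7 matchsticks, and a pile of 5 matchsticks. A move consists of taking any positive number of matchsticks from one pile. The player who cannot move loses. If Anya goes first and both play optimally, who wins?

Compute the nim-sum pairwise:
4 ^ 6 = 2
2 ^ 7 = 5
5 ^ 5 = 0
The nim-sum is 0, so this is a P-position: the player to move is in a losing position under optimal play; Anya is about to move from it and so loses — Boris wins.

Boris wins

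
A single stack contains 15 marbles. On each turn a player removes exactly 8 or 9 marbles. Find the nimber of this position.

Grundy values for subtraction set {8, 9}:
k:     0  1  2  3  4  5  6  7  8  9 10 11 12 13 14 15
g(k):  0  0  0  0  0  0  0  0  1  1  1  1  1  1  1  1
So g(15) = 1.

1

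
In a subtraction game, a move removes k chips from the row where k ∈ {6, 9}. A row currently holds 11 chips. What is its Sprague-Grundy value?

1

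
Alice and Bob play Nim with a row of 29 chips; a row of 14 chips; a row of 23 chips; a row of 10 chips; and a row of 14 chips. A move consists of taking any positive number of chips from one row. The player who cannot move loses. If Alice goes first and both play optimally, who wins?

Bitwise XOR of the heap sizes:
  11101  (29)
  01110  (14)
  10111  (23)
  01010  (10)
  01110  (14)
  -----
  00000  (0)
The nim-sum is 0, so this is a P-position: the player to move is in a losing position under optimal play; Alice is about to move from it and so loses — Bob wins.

Bob wins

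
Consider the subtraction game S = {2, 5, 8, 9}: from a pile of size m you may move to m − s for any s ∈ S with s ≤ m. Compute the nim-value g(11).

Compute g(0), g(1), … for moves {2, 5, 8, 9}:
g(0) = mex{} = 0
g(1) = mex{} = 0
g(2) = mex{0} = 1
g(3) = mex{0} = 1
g(4) = mex{1} = 0
g(5) = mex{0,1} = 2
g(6) = mex{0} = 1
g(7) = mex{1,2} = 0
g(8) = mex{0,1} = 2
g(9) = mex{0} = 1
g(10) = mex{0,1,2} = 3
g(11) = mex{1} = 0
So g(11) = 0.

0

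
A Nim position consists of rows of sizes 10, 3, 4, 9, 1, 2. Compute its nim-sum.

Compute the nim-sum pairwise:
10 ⊕ 3 = 9
9 ⊕ 4 = 13
13 ⊕ 9 = 4
4 ⊕ 1 = 5
5 ⊕ 2 = 7

7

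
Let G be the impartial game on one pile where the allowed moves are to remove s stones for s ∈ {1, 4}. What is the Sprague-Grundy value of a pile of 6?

1

Grundy values for subtraction set {1, 4}:
g(0) = mex{} = 0
g(1) = mex{0} = 1
g(2) = mex{1} = 0
g(3) = mex{0} = 1
g(4) = mex{0,1} = 2
g(5) = mex{1,2} = 0
g(6) = mex{0} = 1
So g(6) = 1.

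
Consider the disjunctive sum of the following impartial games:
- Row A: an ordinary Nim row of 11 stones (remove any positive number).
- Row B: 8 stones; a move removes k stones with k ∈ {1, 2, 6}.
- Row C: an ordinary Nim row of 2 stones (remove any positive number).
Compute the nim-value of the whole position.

8

Row A is a plain Nim row of size 11, so its Grundy value is 11.
For row B, compute g(0), g(1), … with moves {1, 2, 6}:
k:     0  1  2  3  4  5  6  7  8
g(k):  0  1  2  0  1  2  3  0  1
So g(8) = 1.
Row C is a plain Nim row of size 2, so its Grundy value is 2.
By the Sprague-Grundy theorem, the Grundy value of a sum of independent games is the XOR of the component values.
Combined value = 11 ⊕ 1 ⊕ 2 = 8.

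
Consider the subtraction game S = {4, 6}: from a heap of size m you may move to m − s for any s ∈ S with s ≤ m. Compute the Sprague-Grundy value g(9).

2

Grundy values for subtraction set {4, 6}:
k:     0  1  2  3  4  5  6  7  8  9
g(k):  0  0  0  0  1  1  1  1  2  2
So g(9) = 2.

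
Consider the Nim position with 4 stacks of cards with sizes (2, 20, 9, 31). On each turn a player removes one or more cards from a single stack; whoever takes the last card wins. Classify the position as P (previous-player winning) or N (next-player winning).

P-position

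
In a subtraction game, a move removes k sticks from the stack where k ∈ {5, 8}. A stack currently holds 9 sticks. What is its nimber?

1

Build the Grundy sequence with g(k) = mex{g(k−s) : s ∈ {5, 8}, s ≤ k}:
g(0) = mex{} = 0
g(1) = mex{} = 0
g(2) = mex{} = 0
g(3) = mex{} = 0
g(4) = mex{} = 0
g(5) = mex{0} = 1
g(6) = mex{0} = 1
g(7) = mex{0} = 1
g(8) = mex{0} = 1
g(9) = mex{0} = 1
So g(9) = 1.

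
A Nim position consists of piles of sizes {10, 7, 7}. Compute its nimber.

Nim-sum: 10 ⊕ 7 ⊕ 7 = 10.

10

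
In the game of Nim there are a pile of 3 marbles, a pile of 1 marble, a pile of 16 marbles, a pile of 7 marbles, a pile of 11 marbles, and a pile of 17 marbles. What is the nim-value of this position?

15

Compute the nim-sum pairwise:
3 XOR 1 = 2
2 XOR 16 = 18
18 XOR 7 = 21
21 XOR 11 = 30
30 XOR 17 = 15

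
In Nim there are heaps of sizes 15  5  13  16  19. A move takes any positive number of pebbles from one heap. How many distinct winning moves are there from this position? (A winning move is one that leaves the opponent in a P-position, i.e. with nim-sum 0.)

3

Compute the nim-sum pairwise:
15 XOR 5 = 10
10 XOR 13 = 7
7 XOR 16 = 23
23 XOR 19 = 4
The overall nim-sum is X = 4. A heap of size p has a winning move iff p XOR X < p (reduce it to p XOR X).
  15: 15 XOR 4 = 11 < 15 — winning move (to 11).
  5: 5 XOR 4 = 1 < 5 — winning move (to 1).
  13: 13 XOR 4 = 9 < 13 — winning move (to 9).
  16: 16 XOR 4 = 20 ≥ 16 — no move.
  19: 19 XOR 4 = 23 ≥ 19 — no move.
That gives 3 winning moves.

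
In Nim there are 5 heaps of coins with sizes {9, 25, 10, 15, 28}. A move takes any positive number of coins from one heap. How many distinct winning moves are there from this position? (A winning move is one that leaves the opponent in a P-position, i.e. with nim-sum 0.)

Bitwise XOR of the heap sizes:
  01001  (9)
  11001  (25)
  01010  (10)
  01111  (15)
  11100  (28)
  -----
  01001  (9)
The overall nim-sum is X = 9. A heap of size p has a winning move iff p XOR X < p (reduce it to p XOR X).
  9: 9 XOR 9 = 0 < 9 — winning move (to 0).
  25: 25 XOR 9 = 16 < 25 — winning move (to 16).
  10: 10 XOR 9 = 3 < 10 — winning move (to 3).
  15: 15 XOR 9 = 6 < 15 — winning move (to 6).
  28: 28 XOR 9 = 21 < 28 — winning move (to 21).
That gives 5 winning moves.

5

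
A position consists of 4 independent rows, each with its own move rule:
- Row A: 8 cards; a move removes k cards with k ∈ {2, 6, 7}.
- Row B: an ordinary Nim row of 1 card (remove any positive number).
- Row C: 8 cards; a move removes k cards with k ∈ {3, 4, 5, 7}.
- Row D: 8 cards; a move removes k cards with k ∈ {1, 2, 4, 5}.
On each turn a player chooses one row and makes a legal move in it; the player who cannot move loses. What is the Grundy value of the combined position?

Grundy values for row A (subtraction set {2, 6, 7}):
k:     0  1  2  3  4  5  6  7  8
g(k):  0  0  1  1  0  0  1  1  2
So g(8) = 2.
Row B is a plain Nim row of size 1, so its Grundy value is 1.
Grundy values for row C (subtraction set {3, 4, 5, 7}):
g(0) = mex{} = 0
g(1) = mex{} = 0
g(2) = mex{} = 0
g(3) = mex{0} = 1
g(4) = mex{0} = 1
g(5) = mex{0} = 1
g(6) = mex{0,1} = 2
g(7) = mex{0,1} = 2
g(8) = mex{0,1} = 2
So g(8) = 2.
Grundy values for row D (subtraction set {1, 2, 4, 5}):
k:     0  1  2  3  4  5  6  7  8
g(k):  0  1  2  0  1  2  0  1  2
So g(8) = 2.
By the Sprague-Grundy theorem, the Grundy value of a sum of independent games is the XOR of the component values.
Combined value = 2 XOR 1 XOR 2 XOR 2 = 3.

3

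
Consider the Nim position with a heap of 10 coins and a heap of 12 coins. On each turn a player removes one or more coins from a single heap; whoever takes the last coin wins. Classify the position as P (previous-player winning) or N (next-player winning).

N-position

In binary:
  1010  (10)
  1100  (12)
  ----
  0110  (6)
The nim-sum is 6 ≠ 0, so this is an N-position: the player to move can win.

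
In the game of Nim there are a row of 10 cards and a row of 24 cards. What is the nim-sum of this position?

In binary:
  01010  (10)
  11000  (24)
  -----
  10010  (18)

18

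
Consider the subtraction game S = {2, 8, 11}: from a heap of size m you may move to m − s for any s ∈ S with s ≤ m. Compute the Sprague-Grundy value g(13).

Grundy values for subtraction set {2, 8, 11}:
k:     0  1  2  3  4  5  6  7  8  9 10 11 12 13
g(k):  0  0  1  1  0  0  1  1  2  2  0  3  1  2
So g(13) = 2.

2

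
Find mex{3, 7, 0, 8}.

0 is in the set but 1 is not, so the mex is 1.

1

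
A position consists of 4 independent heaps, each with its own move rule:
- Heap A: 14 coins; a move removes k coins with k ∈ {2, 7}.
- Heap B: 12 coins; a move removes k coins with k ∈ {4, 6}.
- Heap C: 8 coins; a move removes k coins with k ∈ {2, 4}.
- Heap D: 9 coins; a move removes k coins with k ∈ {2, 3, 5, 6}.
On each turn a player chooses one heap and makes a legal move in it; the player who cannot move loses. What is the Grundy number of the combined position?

For heap A, compute g(0), g(1), … with moves {2, 7}:
g(0) = mex{} = 0
g(1) = mex{} = 0
g(2) = mex{0} = 1
g(3) = mex{0} = 1
g(4) = mex{1} = 0
g(5) = mex{1} = 0
g(6) = mex{0} = 1
g(7) = mex{0} = 1
g(8) = mex{0,1} = 2
g(9) = mex{1} = 0
g(10) = mex{1,2} = 0
g(11) = mex{0} = 1
g(12) = mex{0} = 1
g(13) = mex{1} = 0
g(14) = mex{1} = 0
So g(14) = 0.
For heap B, compute g(0), g(1), … with moves {4, 6}:
k:     0  1  2  3  4  5  6  7  8  9 10 11 12
g(k):  0  0  0  0  1  1  1  1  2  2  0  0  0
So g(12) = 0.
For heap C, compute g(0), g(1), … with moves {2, 4}:
k:     0  1  2  3  4  5  6  7  8
g(k):  0  0  1  1  2  2  0  0  1
So g(8) = 1.
Grundy values for heap D (subtraction set {2, 3, 5, 6}):
k:     0  1  2  3  4  5  6  7  8  9
g(k):  0  0  1  1  2  2  3  3  0  0
So g(9) = 0.
The value of a disjunctive sum is the nim-sum of the parts.
Combined value = 0 ⊕ 0 ⊕ 1 ⊕ 0 = 1.

1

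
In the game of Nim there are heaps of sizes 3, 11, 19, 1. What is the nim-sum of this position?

In binary:
  00011  (3)
  01011  (11)
  10011  (19)
  00001  (1)
  -----
  11010  (26)

26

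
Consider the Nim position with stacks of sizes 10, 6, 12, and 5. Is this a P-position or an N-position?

N-position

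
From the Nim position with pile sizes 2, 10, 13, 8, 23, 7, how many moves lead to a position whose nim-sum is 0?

Nim-sum: 2 ^ 10 ^ 13 ^ 8 ^ 23 ^ 7 = 29.
The overall nim-sum is X = 29. A pile of size p has a winning move iff p XOR X < p (reduce it to p XOR X).
  2: 2 XOR 29 = 31 ≥ 2 — no move.
  10: 10 XOR 29 = 23 ≥ 10 — no move.
  13: 13 XOR 29 = 16 ≥ 13 — no move.
  8: 8 XOR 29 = 21 ≥ 8 — no move.
  23: 23 XOR 29 = 10 < 23 — winning move (to 10).
  7: 7 XOR 29 = 26 ≥ 7 — no move.
That gives 1 winning move.

1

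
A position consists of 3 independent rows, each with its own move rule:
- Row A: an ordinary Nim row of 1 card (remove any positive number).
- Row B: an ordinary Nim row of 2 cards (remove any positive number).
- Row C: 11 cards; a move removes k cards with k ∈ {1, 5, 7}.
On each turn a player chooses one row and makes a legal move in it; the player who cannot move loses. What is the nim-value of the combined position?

Row A is a plain Nim row of size 1, so its Grundy value is 1.
Row B is a plain Nim row of size 2, so its Grundy value is 2.
For row C, compute g(0), g(1), … with moves {1, 5, 7}:
g(0) = mex{} = 0
g(1) = mex{0} = 1
g(2) = mex{1} = 0
g(3) = mex{0} = 1
g(4) = mex{1} = 0
g(5) = mex{0} = 1
g(6) = mex{1} = 0
g(7) = mex{0} = 1
g(8) = mex{1} = 0
g(9) = mex{0} = 1
g(10) = mex{1} = 0
g(11) = mex{0} = 1
So g(11) = 1.
By the Sprague-Grundy theorem, the Grundy value of a sum of independent games is the XOR of the component values.
Combined value = 1 ⊕ 2 ⊕ 1 = 2.

2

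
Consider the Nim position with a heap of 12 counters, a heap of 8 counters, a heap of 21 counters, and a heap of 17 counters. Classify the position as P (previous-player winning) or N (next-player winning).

P-position

Bitwise XOR of the heap sizes:
  01100  (12)
  01000  (8)
  10101  (21)
  10001  (17)
  -----
  00000  (0)
The nim-sum is 0, so this is a P-position: the player to move is in a losing position under optimal play.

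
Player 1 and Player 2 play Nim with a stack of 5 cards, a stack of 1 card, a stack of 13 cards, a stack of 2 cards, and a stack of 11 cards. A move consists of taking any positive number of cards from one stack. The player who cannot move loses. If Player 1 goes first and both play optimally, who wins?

Player 2 wins

Write each in binary and XOR column by column:
  0101  (5)
  0001  (1)
  1101  (13)
  0010  (2)
  1011  (11)
  ----
  0000  (0)
The nim-sum is 0, so this is a P-position: the player to move is in a losing position under optimal play; Player 1 is about to move from it and so loses — Player 2 wins.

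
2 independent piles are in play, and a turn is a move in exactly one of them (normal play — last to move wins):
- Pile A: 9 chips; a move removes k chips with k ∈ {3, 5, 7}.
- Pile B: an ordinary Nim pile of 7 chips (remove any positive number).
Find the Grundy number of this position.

For pile A, compute g(0), g(1), … with moves {3, 5, 7}:
g(0) = mex{} = 0
g(1) = mex{} = 0
g(2) = mex{} = 0
g(3) = mex{0} = 1
g(4) = mex{0} = 1
g(5) = mex{0} = 1
g(6) = mex{0,1} = 2
g(7) = mex{0,1} = 2
g(8) = mex{0,1} = 2
g(9) = mex{0,1,2} = 3
So g(9) = 3.
Pile B is a plain Nim pile of size 7, so its Grundy value is 7.
The value of a disjunctive sum is the nim-sum of the parts.
Combined value = 3 XOR 7 = 4.

4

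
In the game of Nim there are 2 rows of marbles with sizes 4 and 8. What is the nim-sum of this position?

Nim-sum: 4 XOR 8 = 12.

12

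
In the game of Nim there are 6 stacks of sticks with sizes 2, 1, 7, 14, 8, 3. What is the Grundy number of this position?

1

Bitwise XOR of the heap sizes:
  0010  (2)
  0001  (1)
  0111  (7)
  1110  (14)
  1000  (8)
  0011  (3)
  ----
  0001  (1)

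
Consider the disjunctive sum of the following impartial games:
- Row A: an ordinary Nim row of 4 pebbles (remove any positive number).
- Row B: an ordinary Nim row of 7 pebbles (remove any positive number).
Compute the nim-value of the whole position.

3

Row A is a plain Nim row of size 4, so its Grundy value is 4.
Row B is a plain Nim row of size 7, so its Grundy value is 7.
The value of a disjunctive sum is the nim-sum of the parts.
Combined value = 4 XOR 7 = 3.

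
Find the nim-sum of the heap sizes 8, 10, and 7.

5

Compute the nim-sum pairwise:
8 XOR 10 = 2
2 XOR 7 = 5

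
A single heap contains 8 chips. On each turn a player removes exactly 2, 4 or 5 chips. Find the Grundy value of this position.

Build the Grundy sequence with g(k) = mex{g(k−s) : s ∈ {2, 4, 5}, s ≤ k}:
g(0) = mex{} = 0
g(1) = mex{} = 0
g(2) = mex{0} = 1
g(3) = mex{0} = 1
g(4) = mex{0,1} = 2
g(5) = mex{0,1} = 2
g(6) = mex{0,1,2} = 3
g(7) = mex{1,2} = 0
g(8) = mex{1,2,3} = 0
So g(8) = 0.

0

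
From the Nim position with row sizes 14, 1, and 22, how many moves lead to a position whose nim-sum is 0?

1

Bitwise XOR of the heap sizes:
  01110  (14)
  00001  (1)
  10110  (22)
  -----
  11001  (25)
The overall nim-sum is X = 25. A row of size p has a winning move iff p XOR X < p (reduce it to p XOR X).
  14: 14 XOR 25 = 23 ≥ 14 — no move.
  1: 1 XOR 25 = 24 ≥ 1 — no move.
  22: 22 XOR 25 = 15 < 22 — winning move (to 15).
That gives 1 winning move.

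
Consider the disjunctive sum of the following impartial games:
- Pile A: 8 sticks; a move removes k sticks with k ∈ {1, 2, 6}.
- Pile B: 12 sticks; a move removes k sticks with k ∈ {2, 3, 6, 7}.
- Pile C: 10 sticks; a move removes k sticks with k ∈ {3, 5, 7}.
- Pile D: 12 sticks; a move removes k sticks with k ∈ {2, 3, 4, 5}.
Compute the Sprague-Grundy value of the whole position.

2

Build the Grundy sequence for pile A with g(k) = mex{g(k−s) : s ∈ {1, 2, 6}, s ≤ k}:
g(0) = mex{} = 0
g(1) = mex{0} = 1
g(2) = mex{0,1} = 2
g(3) = mex{1,2} = 0
g(4) = mex{0,2} = 1
g(5) = mex{0,1} = 2
g(6) = mex{0,1,2} = 3
g(7) = mex{1,2,3} = 0
g(8) = mex{0,2,3} = 1
So g(8) = 1.
Build the Grundy sequence for pile B with g(k) = mex{g(k−s) : s ∈ {2, 3, 6, 7}, s ≤ k}:
g(0) = mex{} = 0
g(1) = mex{} = 0
g(2) = mex{0} = 1
g(3) = mex{0} = 1
g(4) = mex{0,1} = 2
g(5) = mex{1} = 0
g(6) = mex{0,1,2} = 3
g(7) = mex{0,2} = 1
g(8) = mex{0,1,3} = 2
g(9) = mex{1,3} = 0
g(10) = mex{1,2} = 0
g(11) = mex{0,2} = 1
g(12) = mex{0,3} = 1
So g(12) = 1.
For pile C, compute g(0), g(1), … with moves {3, 5, 7}:
g(0) = mex{} = 0
g(1) = mex{} = 0
g(2) = mex{} = 0
g(3) = mex{0} = 1
g(4) = mex{0} = 1
g(5) = mex{0} = 1
g(6) = mex{0,1} = 2
g(7) = mex{0,1} = 2
g(8) = mex{0,1} = 2
g(9) = mex{0,1,2} = 3
g(10) = mex{1,2} = 0
So g(10) = 0.
Build the Grundy sequence for pile D with g(k) = mex{g(k−s) : s ∈ {2, 3, 4, 5}, s ≤ k}:
k:     0  1  2  3  4  5  6  7  8  9 10 11 12
g(k):  0  0  1  1  2  2  3  0  0  1  1  2  2
So g(12) = 2.
The value of a disjunctive sum is the nim-sum of the parts.
Combined value = 1 ⊕ 1 ⊕ 0 ⊕ 2 = 2.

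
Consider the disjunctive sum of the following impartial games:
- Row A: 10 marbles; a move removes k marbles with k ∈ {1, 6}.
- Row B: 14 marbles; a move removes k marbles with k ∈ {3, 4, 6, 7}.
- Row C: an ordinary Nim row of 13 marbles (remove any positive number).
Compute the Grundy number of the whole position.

Grundy values for row A (subtraction set {1, 6}):
g(0) = mex{} = 0
g(1) = mex{0} = 1
g(2) = mex{1} = 0
g(3) = mex{0} = 1
g(4) = mex{1} = 0
g(5) = mex{0} = 1
g(6) = mex{0,1} = 2
g(7) = mex{1,2} = 0
g(8) = mex{0} = 1
g(9) = mex{1} = 0
g(10) = mex{0} = 1
So g(10) = 1.
Build the Grundy sequence for row B with g(k) = mex{g(k−s) : s ∈ {3, 4, 6, 7}, s ≤ k}:
k:     0  1  2  3  4  5  6  7  8  9 10 11 12 13 14
g(k):  0  0  0  1  1  1  2  2  2  3  0  0  0  1  1
So g(14) = 1.
Row C is a plain Nim row of size 13, so its Grundy value is 13.
The value of a disjunctive sum is the nim-sum of the parts.
Combined value = 1 XOR 1 XOR 13 = 13.

13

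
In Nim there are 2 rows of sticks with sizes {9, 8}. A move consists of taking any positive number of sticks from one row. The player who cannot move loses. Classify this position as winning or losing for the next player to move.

Winning position

Compute the nim-sum pairwise:
9 ⊕ 8 = 1
The nim-sum is 1 ≠ 0, so this is an N-position: the player to move can win.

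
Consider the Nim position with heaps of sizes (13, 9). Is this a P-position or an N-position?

N-position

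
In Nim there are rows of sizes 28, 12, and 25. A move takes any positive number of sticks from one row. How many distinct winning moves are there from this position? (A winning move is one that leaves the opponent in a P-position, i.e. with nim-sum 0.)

3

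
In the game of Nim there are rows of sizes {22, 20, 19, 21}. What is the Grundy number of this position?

In binary:
  10110  (22)
  10100  (20)
  10011  (19)
  10101  (21)
  -----
  00100  (4)

4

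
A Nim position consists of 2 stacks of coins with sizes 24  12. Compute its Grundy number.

In binary:
  11000  (24)
  01100  (12)
  -----
  10100  (20)

20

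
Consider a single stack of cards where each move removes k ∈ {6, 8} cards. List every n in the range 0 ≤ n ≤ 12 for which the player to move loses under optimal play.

0, 1, 2, 3, 4, 5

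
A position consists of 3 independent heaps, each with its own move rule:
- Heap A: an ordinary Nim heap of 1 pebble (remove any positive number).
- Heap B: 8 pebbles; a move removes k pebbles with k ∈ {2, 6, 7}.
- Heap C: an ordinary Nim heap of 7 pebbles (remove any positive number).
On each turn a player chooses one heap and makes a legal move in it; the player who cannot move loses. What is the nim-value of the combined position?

4

Heap A is a plain Nim heap of size 1, so its Grundy value is 1.
For heap B, compute g(0), g(1), … with moves {2, 6, 7}:
k:     0  1  2  3  4  5  6  7  8
g(k):  0  0  1  1  0  0  1  1  2
So g(8) = 2.
Heap C is a plain Nim heap of size 7, so its Grundy value is 7.
By the Sprague-Grundy theorem, the Grundy value of a sum of independent games is the XOR of the component values.
Combined value = 1 ⊕ 2 ⊕ 7 = 4.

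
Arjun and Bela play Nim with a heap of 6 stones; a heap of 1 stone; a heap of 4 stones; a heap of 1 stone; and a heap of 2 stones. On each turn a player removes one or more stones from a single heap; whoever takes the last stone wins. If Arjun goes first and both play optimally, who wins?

Bela wins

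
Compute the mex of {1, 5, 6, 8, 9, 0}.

2

The values 0, 1 are all present; 2 is the first non-negative integer missing from the set.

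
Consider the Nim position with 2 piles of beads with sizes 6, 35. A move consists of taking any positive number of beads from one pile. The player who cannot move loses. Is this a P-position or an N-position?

Compute the nim-sum pairwise:
6 XOR 35 = 37
The nim-sum is 37 ≠ 0, so this is an N-position: the player to move can win.

N-position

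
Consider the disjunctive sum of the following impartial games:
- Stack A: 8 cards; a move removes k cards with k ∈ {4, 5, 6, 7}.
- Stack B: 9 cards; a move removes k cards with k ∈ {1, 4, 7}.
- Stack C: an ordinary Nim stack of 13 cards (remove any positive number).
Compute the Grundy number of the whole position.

14

Build the Grundy sequence for stack A with g(k) = mex{g(k−s) : s ∈ {4, 5, 6, 7}, s ≤ k}:
k:     0  1  2  3  4  5  6  7  8
g(k):  0  0  0  0  1  1  1  1  2
So g(8) = 2.
Build the Grundy sequence for stack B with g(k) = mex{g(k−s) : s ∈ {1, 4, 7}, s ≤ k}:
g(0) = mex{} = 0
g(1) = mex{0} = 1
g(2) = mex{1} = 0
g(3) = mex{0} = 1
g(4) = mex{0,1} = 2
g(5) = mex{1,2} = 0
g(6) = mex{0} = 1
g(7) = mex{0,1} = 2
g(8) = mex{1,2} = 0
g(9) = mex{0} = 1
So g(9) = 1.
Stack C is a plain Nim stack of size 13, so its Grundy value is 13.
By the Sprague-Grundy theorem, the Grundy value of a sum of independent games is the XOR of the component values.
Combined value = 2 ⊕ 1 ⊕ 13 = 14.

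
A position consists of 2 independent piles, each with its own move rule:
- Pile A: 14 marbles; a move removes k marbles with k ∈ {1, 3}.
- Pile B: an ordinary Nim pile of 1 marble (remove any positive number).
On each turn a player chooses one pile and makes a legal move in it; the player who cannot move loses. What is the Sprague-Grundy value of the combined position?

1

For pile A, compute g(0), g(1), … with moves {1, 3}:
k:     0  1  2  3  4  5  6  7  8  9 10 11 12 13 14
g(k):  0  1  0  1  0  1  0  1  0  1  0  1  0  1  0
So g(14) = 0.
Pile B is a plain Nim pile of size 1, so its Grundy value is 1.
The value of a disjunctive sum is the nim-sum of the parts.
Combined value = 0 XOR 1 = 1.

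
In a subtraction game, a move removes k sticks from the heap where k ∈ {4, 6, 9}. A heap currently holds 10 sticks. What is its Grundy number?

2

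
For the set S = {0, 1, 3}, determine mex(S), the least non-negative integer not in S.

The values 0, 1 are all present; 2 is the first non-negative integer missing from the set.

2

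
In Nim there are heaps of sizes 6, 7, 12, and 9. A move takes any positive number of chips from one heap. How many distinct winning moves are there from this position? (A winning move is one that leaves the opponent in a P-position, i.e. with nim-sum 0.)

3

Write each in binary and XOR column by column:
  0110  (6)
  0111  (7)
  1100  (12)
  1001  (9)
  ----
  0100  (4)
The overall nim-sum is X = 4. A heap of size p has a winning move iff p XOR X < p (reduce it to p XOR X).
  6: 6 XOR 4 = 2 < 6 — winning move (to 2).
  7: 7 XOR 4 = 3 < 7 — winning move (to 3).
  12: 12 XOR 4 = 8 < 12 — winning move (to 8).
  9: 9 XOR 4 = 13 ≥ 9 — no move.
That gives 3 winning moves.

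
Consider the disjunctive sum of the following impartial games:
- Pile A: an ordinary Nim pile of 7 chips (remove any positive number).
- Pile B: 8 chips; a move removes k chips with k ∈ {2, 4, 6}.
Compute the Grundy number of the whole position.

Pile A is a plain Nim pile of size 7, so its Grundy value is 7.
Grundy values for pile B (subtraction set {2, 4, 6}):
g(0) = mex{} = 0
g(1) = mex{} = 0
g(2) = mex{0} = 1
g(3) = mex{0} = 1
g(4) = mex{0,1} = 2
g(5) = mex{0,1} = 2
g(6) = mex{0,1,2} = 3
g(7) = mex{0,1,2} = 3
g(8) = mex{1,2,3} = 0
So g(8) = 0.
The value of a disjunctive sum is the nim-sum of the parts.
Combined value = 7 XOR 0 = 7.

7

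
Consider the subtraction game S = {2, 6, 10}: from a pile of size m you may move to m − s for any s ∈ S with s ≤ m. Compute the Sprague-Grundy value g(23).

Grundy values for subtraction set {2, 6, 10}:
k:     0  1  2  3  4  5  6  7  8  9 10 11 12 13 14 15 16 17 18 19 20 21 22 23
g(k):  0  0  1  1  0  0  1  1  0  0  1  1  0  0  1  1  0  0  1  1  0  0  1  1
So g(23) = 1.

1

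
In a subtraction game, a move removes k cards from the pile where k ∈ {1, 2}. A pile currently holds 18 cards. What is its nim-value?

0

Compute g(0), g(1), … for moves {1, 2}:
k:     0  1  2  3  4  5  6  7  8  9 10 11 12 13 14 15 16 17 18
g(k):  0  1  2  0  1  2  0  1  2  0  1  2  0  1  2  0  1  2  0
So g(18) = 0.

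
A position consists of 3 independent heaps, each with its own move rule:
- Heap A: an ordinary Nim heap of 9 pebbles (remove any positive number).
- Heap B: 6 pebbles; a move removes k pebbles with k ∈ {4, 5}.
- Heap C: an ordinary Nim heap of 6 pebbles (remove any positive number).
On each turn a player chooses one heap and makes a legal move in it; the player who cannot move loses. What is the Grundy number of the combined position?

14

Heap A is a plain Nim heap of size 9, so its Grundy value is 9.
Build the Grundy sequence for heap B with g(k) = mex{g(k−s) : s ∈ {4, 5}, s ≤ k}:
k:     0  1  2  3  4  5  6
g(k):  0  0  0  0  1  1  1
So g(6) = 1.
Heap C is a plain Nim heap of size 6, so its Grundy value is 6.
The value of a disjunctive sum is the nim-sum of the parts.
Combined value = 9 ⊕ 1 ⊕ 6 = 14.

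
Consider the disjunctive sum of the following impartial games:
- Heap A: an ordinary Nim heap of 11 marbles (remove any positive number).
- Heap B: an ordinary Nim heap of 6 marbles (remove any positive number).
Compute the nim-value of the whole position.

13

Heap A is a plain Nim heap of size 11, so its Grundy value is 11.
Heap B is a plain Nim heap of size 6, so its Grundy value is 6.
By the Sprague-Grundy theorem, the Grundy value of a sum of independent games is the XOR of the component values.
Combined value = 11 XOR 6 = 13.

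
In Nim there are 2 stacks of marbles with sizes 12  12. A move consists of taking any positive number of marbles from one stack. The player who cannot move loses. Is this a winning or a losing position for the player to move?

Nim-sum: 12 ^ 12 = 0.
The nim-sum is 0, so this is a P-position: the player to move is in a losing position under optimal play.

Losing position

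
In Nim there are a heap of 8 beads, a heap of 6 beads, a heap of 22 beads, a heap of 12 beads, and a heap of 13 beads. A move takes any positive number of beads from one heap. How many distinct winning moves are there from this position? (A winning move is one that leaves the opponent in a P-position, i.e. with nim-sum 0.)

1

Write each in binary and XOR column by column:
  01000  (8)
  00110  (6)
  10110  (22)
  01100  (12)
  01101  (13)
  -----
  11001  (25)
The overall nim-sum is X = 25. A heap of size p has a winning move iff p XOR X < p (reduce it to p XOR X).
  8: 8 XOR 25 = 17 ≥ 8 — no move.
  6: 6 XOR 25 = 31 ≥ 6 — no move.
  22: 22 XOR 25 = 15 < 22 — winning move (to 15).
  12: 12 XOR 25 = 21 ≥ 12 — no move.
  13: 13 XOR 25 = 20 ≥ 13 — no move.
That gives 1 winning move.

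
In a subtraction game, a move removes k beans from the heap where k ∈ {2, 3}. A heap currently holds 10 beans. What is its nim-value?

Compute g(0), g(1), … for moves {2, 3}:
k:     0  1  2  3  4  5  6  7  8  9 10
g(k):  0  0  1  1  2  0  0  1  1  2  0
So g(10) = 0.

0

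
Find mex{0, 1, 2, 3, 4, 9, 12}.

The values 0, 1, 2, 3, 4 are all present; 5 is the first non-negative integer missing from the set.

5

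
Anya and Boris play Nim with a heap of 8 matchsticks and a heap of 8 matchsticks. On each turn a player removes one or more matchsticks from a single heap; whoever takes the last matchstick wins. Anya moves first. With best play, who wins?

Boris wins

Bitwise XOR of the heap sizes:
  1000  (8)
  1000  (8)
  ----
  0000  (0)
The nim-sum is 0, so this is a P-position: the player to move is in a losing position under optimal play; Anya is about to move from it and so loses — Boris wins.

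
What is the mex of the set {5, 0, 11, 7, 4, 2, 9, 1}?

The values 0, 1, 2 are all present; 3 is the first non-negative integer missing from the set.

3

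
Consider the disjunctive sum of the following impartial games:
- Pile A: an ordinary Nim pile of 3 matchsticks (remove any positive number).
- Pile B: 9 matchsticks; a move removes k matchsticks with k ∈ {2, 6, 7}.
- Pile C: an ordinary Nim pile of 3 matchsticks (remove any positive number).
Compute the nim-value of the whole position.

Pile A is a plain Nim pile of size 3, so its Grundy value is 3.
Grundy values for pile B (subtraction set {2, 6, 7}):
g(0) = mex{} = 0
g(1) = mex{} = 0
g(2) = mex{0} = 1
g(3) = mex{0} = 1
g(4) = mex{1} = 0
g(5) = mex{1} = 0
g(6) = mex{0} = 1
g(7) = mex{0} = 1
g(8) = mex{0,1} = 2
g(9) = mex{1} = 0
So g(9) = 0.
Pile C is a plain Nim pile of size 3, so its Grundy value is 3.
By the Sprague-Grundy theorem, the Grundy value of a sum of independent games is the XOR of the component values.
Combined value = 3 XOR 0 XOR 3 = 0.

0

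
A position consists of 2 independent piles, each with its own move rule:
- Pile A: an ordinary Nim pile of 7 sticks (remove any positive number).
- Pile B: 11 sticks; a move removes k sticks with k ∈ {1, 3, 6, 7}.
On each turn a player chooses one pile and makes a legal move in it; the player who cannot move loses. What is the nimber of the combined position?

Pile A is a plain Nim pile of size 7, so its Grundy value is 7.
Build the Grundy sequence for pile B with g(k) = mex{g(k−s) : s ∈ {1, 3, 6, 7}, s ≤ k}:
k:     0  1  2  3  4  5  6  7  8  9 10 11
g(k):  0  1  0  1  0  1  2  3  2  3  2  3
So g(11) = 3.
The value of a disjunctive sum is the nim-sum of the parts.
Combined value = 7 ⊕ 3 = 4.

4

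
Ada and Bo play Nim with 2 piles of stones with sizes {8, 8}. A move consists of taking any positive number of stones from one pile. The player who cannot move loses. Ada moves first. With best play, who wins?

In binary:
  1000  (8)
  1000  (8)
  ----
  0000  (0)
The nim-sum is 0, so this is a P-position: the player to move is in a losing position under optimal play; Ada is about to move from it and so loses — Bo wins.

Bo wins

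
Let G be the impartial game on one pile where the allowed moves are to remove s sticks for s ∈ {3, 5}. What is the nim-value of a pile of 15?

2

Grundy values for subtraction set {3, 5}:
k:     0  1  2  3  4  5  6  7  8  9 10 11 12 13 14 15
g(k):  0  0  0  1  1  1  2  2  0  0  0  1  1  1  2  2
So g(15) = 2.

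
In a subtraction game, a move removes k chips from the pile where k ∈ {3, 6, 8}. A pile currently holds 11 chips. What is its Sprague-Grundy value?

0

Compute g(0), g(1), … for moves {3, 6, 8}:
k:     0  1  2  3  4  5  6  7  8  9 10 11
g(k):  0  0  0  1  1  1  2  2  2  3  3  0
So g(11) = 0.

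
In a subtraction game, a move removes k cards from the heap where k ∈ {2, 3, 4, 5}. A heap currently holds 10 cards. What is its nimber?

1

Grundy values for subtraction set {2, 3, 4, 5}:
k:     0  1  2  3  4  5  6  7  8  9 10
g(k):  0  0  1  1  2  2  3  0  0  1  1
So g(10) = 1.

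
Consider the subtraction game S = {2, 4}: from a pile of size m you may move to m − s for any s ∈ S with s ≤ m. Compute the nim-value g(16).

2

Compute g(0), g(1), … for moves {2, 4}:
k:     0  1  2  3  4  5  6  7  8  9 10 11 12 13 14 15 16
g(k):  0  0  1  1  2  2  0  0  1  1  2  2  0  0  1  1  2
So g(16) = 2.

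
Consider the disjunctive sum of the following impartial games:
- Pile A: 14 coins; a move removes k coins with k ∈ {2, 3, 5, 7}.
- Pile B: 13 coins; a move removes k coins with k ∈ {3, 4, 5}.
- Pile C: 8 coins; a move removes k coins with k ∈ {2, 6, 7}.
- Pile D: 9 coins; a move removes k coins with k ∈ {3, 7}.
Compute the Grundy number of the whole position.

For pile A, compute g(0), g(1), … with moves {2, 3, 5, 7}:
k:     0  1  2  3  4  5  6  7  8  9 10 11 12 13 14
g(k):  0  0  1  1  2  2  3  3  4  0  0  1  1  2  2
So g(14) = 2.
Build the Grundy sequence for pile B with g(k) = mex{g(k−s) : s ∈ {3, 4, 5}, s ≤ k}:
k:     0  1  2  3  4  5  6  7  8  9 10 11 12 13
g(k):  0  0  0  1  1  1  2  2  0  0  0  1  1  1
So g(13) = 1.
Build the Grundy sequence for pile C with g(k) = mex{g(k−s) : s ∈ {2, 6, 7}, s ≤ k}:
g(0) = mex{} = 0
g(1) = mex{} = 0
g(2) = mex{0} = 1
g(3) = mex{0} = 1
g(4) = mex{1} = 0
g(5) = mex{1} = 0
g(6) = mex{0} = 1
g(7) = mex{0} = 1
g(8) = mex{0,1} = 2
So g(8) = 2.
For pile D, compute g(0), g(1), … with moves {3, 7}:
g(0) = mex{} = 0
g(1) = mex{} = 0
g(2) = mex{} = 0
g(3) = mex{0} = 1
g(4) = mex{0} = 1
g(5) = mex{0} = 1
g(6) = mex{1} = 0
g(7) = mex{0,1} = 2
g(8) = mex{0,1} = 2
g(9) = mex{0} = 1
So g(9) = 1.
The value of a disjunctive sum is the nim-sum of the parts.
Combined value = 2 ⊕ 1 ⊕ 2 ⊕ 1 = 0.

0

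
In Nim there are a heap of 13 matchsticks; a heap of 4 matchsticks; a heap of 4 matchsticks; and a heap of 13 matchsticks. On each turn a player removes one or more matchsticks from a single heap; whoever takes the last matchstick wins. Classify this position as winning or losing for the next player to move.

Nim-sum: 13 ^ 4 ^ 4 ^ 13 = 0.
The nim-sum is 0, so this is a P-position: the player to move is in a losing position under optimal play.

Losing position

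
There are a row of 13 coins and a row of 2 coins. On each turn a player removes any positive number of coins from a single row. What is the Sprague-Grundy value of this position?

Bitwise XOR of the heap sizes:
  1101  (13)
  0010  (2)
  ----
  1111  (15)

15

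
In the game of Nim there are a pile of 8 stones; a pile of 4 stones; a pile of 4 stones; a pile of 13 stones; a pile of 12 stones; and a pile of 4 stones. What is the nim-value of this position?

13

Bitwise XOR of the heap sizes:
  1000  (8)
  0100  (4)
  0100  (4)
  1101  (13)
  1100  (12)
  0100  (4)
  ----
  1101  (13)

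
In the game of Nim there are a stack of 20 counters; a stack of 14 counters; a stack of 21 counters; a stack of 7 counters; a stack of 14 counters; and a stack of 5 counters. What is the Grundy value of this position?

3

Write each in binary and XOR column by column:
  10100  (20)
  01110  (14)
  10101  (21)
  00111  (7)
  01110  (14)
  00101  (5)
  -----
  00011  (3)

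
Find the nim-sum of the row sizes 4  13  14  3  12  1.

9

Nim-sum: 4 ⊕ 13 ⊕ 14 ⊕ 3 ⊕ 12 ⊕ 1 = 9.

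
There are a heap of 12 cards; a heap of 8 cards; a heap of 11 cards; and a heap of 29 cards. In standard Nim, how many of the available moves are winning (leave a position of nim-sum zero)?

1

Compute the nim-sum pairwise:
12 ⊕ 8 = 4
4 ⊕ 11 = 15
15 ⊕ 29 = 18
The overall nim-sum is X = 18. A heap of size p has a winning move iff p XOR X < p (reduce it to p XOR X).
  12: 12 XOR 18 = 30 ≥ 12 — no move.
  8: 8 XOR 18 = 26 ≥ 8 — no move.
  11: 11 XOR 18 = 25 ≥ 11 — no move.
  29: 29 XOR 18 = 15 < 29 — winning move (to 15).
That gives 1 winning move.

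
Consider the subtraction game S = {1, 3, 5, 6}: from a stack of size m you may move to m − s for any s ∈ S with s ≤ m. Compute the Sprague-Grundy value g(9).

Build the Grundy sequence with g(k) = mex{g(k−s) : s ∈ {1, 3, 5, 6}, s ≤ k}:
k:     0  1  2  3  4  5  6  7  8  9
g(k):  0  1  0  1  0  1  2  3  2  3
So g(9) = 3.

3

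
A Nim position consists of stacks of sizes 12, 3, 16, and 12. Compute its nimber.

19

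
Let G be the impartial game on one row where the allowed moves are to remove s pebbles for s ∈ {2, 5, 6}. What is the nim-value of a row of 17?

1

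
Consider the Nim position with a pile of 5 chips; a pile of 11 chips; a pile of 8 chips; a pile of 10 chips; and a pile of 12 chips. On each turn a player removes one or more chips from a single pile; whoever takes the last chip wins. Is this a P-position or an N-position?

P-position

Write each in binary and XOR column by column:
  0101  (5)
  1011  (11)
  1000  (8)
  1010  (10)
  1100  (12)
  ----
  0000  (0)
The nim-sum is 0, so this is a P-position: the player to move is in a losing position under optimal play.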